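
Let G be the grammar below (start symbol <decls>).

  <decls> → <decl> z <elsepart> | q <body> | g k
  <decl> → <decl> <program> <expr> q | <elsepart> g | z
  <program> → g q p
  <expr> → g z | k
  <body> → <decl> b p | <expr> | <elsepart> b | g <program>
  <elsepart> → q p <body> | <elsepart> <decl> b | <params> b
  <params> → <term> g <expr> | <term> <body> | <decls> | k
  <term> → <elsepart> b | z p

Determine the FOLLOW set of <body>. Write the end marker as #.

In <decls> → q <body>: <body> is at the end, add FOLLOW(<decls>) = { #, b }.
In <elsepart> → q p <body>: <body> is at the end, add FOLLOW(<elsepart>) = { #, b, g, k, q, z }.
In <params> → <term> <body>: <body> is at the end, add FOLLOW(<params>) = { b }.
Union: FOLLOW(<body>) = { #, b, g, k, q, z }.

{ #, b, g, k, q, z }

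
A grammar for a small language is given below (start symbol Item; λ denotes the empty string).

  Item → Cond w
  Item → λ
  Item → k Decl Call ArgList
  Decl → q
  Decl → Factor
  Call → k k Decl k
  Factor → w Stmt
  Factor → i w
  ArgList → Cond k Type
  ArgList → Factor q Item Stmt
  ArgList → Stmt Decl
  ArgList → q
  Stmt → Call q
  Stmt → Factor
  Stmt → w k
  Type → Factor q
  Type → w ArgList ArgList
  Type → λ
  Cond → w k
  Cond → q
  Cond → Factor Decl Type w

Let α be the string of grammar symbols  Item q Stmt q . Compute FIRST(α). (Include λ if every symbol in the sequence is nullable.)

Add FIRST(Item)\{λ} = { i, k, q, w }; Item is nullable, continue.
q is a terminal; add {q} and stop.

{ i, k, q, w }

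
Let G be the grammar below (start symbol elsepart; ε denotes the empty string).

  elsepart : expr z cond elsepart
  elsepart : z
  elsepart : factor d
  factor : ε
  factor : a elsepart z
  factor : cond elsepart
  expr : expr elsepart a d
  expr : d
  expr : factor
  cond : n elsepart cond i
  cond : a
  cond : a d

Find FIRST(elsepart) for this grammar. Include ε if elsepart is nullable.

From elsepart : expr z cond elsepart: expr nullable, take FIRST(expr) ∪ {z} = { a, d, n, z }.
elsepart : z contributes {z}.
From elsepart : factor d: factor nullable, take FIRST(factor) ∪ {d} = { a, d, n }.
Union: FIRST(elsepart) = { a, d, n, z }.

{ a, d, n, z }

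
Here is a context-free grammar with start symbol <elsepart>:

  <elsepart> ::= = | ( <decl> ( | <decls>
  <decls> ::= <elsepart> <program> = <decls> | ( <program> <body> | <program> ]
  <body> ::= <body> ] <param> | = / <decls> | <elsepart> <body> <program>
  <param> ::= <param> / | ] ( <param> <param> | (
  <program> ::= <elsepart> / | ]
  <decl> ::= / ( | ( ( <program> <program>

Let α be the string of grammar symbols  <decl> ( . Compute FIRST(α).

{ (, / }

Add FIRST(<decl>) = { (, / }; <decl> is not nullable, stop.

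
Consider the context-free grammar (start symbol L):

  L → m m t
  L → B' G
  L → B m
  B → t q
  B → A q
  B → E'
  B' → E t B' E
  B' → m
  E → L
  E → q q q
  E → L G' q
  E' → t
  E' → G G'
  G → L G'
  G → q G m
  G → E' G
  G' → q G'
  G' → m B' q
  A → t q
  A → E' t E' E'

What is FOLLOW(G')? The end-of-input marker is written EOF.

{ EOF, m, q, t }

In E → L G' q: add FIRST(q) = { q }.
In E' → G G': G' is at the end, add FOLLOW(E') = { m, q, t }.
In G → L G': G' is at the end, add FOLLOW(G) = { EOF, m, q, t }.
In G' → q G': G' is at the end, add FOLLOW(G') = { EOF, m, q, t }.
Union: FOLLOW(G') = { EOF, m, q, t }.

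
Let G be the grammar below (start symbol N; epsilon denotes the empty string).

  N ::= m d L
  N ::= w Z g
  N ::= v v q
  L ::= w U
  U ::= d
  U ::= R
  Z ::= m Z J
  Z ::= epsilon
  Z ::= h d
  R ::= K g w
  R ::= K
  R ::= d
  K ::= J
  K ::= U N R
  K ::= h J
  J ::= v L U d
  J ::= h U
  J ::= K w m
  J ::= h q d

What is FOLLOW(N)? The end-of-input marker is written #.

N is the start symbol, so # ∈ FOLLOW(N).
In K ::= U N R: add FIRST(R) = { d, h, v }.
Union: FOLLOW(N) = { #, d, h, v }.

{ #, d, h, v }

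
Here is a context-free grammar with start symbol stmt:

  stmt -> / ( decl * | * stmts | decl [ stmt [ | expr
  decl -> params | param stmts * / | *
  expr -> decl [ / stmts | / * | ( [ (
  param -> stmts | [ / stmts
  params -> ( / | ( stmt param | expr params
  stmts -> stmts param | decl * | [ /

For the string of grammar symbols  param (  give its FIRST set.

Add FIRST(param) = { (, *, /, [ }; param is not nullable, stop.

{ (, *, /, [ }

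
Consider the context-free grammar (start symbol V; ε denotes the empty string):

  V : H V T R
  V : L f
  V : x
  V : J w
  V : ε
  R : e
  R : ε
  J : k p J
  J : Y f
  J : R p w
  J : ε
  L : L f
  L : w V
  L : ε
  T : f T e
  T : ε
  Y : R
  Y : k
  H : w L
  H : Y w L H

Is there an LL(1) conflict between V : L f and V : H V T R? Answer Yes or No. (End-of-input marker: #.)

FIRST(L f) = { f, w } and FIRST(H V T R) = { e, k, w }.
Both contain w, so the two alternatives are not disjoint — LL(1) conflict.

Yes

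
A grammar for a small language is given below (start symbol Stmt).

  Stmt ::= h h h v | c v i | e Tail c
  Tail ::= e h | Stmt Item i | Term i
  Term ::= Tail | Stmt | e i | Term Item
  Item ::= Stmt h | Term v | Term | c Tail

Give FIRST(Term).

From Term ::= Tail: add FIRST(Tail) = { c, e, h }.
From Term ::= Stmt: add FIRST(Stmt) = { c, e, h }.
Term ::= e i contributes {e}.
From Term ::= Term Item: add FIRST(Term) = { c, e, h }.
Union: FIRST(Term) = { c, e, h }.

{ c, e, h }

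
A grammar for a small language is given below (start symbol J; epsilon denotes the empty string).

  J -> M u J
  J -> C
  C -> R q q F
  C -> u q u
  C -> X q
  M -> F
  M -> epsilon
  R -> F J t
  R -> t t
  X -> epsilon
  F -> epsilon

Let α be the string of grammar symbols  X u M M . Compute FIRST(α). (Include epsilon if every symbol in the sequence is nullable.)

Add FIRST(X)\{epsilon} = {  }; X is nullable, continue.
u is a terminal; add {u} and stop.

{ u }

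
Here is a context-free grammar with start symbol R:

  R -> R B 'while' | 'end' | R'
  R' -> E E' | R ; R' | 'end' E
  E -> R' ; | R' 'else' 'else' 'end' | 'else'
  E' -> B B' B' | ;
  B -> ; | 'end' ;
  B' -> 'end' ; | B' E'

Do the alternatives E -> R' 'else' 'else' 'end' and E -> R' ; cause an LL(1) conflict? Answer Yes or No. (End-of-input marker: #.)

FIRST(R' 'else' 'else' 'end') = { 'else', 'end' } and FIRST(R' ;) = { 'else', 'end' }.
Both contain 'else', so the two alternatives are not disjoint — LL(1) conflict.

Yes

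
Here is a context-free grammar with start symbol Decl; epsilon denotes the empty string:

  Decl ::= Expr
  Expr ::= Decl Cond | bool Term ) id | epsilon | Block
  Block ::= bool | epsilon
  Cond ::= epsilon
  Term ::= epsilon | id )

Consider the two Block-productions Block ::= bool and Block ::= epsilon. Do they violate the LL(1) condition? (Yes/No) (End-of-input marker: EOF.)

FIRST(bool) = { bool } and FIRST(epsilon) = { epsilon }.
The second is nullable but FOLLOW(Block) = { EOF } is disjoint from FIRST of the first.

No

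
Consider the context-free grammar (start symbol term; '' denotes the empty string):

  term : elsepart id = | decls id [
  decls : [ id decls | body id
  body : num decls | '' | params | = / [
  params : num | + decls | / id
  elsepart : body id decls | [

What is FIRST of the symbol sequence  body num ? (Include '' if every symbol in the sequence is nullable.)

Add FIRST(body)\{''} = { +, /, =, num }; body is nullable, continue.
num is a terminal; add {num} and stop.

{ +, /, =, num }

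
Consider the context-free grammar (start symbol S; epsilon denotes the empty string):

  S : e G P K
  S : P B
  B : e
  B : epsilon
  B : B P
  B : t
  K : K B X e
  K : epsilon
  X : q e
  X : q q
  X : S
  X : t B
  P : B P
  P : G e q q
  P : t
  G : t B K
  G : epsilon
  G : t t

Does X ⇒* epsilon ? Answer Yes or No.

No

Nullable nonterminals: B, G, K.
No production of X has an RHS whose symbols are all nullable, so X is not nullable.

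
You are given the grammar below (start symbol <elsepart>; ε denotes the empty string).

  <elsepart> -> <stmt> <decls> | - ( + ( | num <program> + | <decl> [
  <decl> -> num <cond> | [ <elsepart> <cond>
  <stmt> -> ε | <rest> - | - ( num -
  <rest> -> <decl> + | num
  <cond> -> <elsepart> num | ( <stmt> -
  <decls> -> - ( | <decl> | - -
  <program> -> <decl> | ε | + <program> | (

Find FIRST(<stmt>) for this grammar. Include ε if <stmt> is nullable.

<stmt> -> ε contributes ε.
From <stmt> -> <rest> -: add FIRST(<rest>) = { [, num }.
<stmt> -> - ( num - contributes {-}.
Union: FIRST(<stmt>) = { -, [, num, ε }.

{ -, [, num, ε }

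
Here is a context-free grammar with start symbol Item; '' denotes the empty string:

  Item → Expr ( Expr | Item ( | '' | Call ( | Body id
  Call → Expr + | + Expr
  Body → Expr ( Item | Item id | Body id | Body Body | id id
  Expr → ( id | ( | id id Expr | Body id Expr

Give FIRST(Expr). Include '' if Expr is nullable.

Expr → ( id contributes {(}.
Expr → ( contributes {(}.
Expr → id id Expr contributes {id}.
From Expr → Body id Expr: add FIRST(Body) = { (, +, id }.
Union: FIRST(Expr) = { (, +, id }.

{ (, +, id }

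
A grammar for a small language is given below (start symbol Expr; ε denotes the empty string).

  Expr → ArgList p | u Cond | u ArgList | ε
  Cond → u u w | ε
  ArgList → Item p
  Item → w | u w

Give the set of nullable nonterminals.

{ Cond, Expr }

Directly nullable (have an ε-production): Expr, Cond.
No other nonterminal has a production whose RHS symbols are all nullable.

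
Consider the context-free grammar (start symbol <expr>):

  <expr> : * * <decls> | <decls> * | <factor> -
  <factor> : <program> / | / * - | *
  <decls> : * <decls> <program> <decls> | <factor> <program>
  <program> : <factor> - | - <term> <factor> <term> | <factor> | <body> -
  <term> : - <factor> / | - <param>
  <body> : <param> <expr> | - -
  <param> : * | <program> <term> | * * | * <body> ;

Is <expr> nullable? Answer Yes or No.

No nonterminal in this grammar is nullable.
No production of <expr> has an RHS whose symbols are all nullable, so <expr> is not nullable.

No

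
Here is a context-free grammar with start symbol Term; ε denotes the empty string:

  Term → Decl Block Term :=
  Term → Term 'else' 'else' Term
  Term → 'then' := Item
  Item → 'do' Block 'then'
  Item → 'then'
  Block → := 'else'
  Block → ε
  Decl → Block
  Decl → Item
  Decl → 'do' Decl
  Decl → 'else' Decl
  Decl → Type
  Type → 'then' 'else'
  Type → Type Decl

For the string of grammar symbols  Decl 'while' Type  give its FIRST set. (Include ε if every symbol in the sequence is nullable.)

Add FIRST(Decl)\{ε} = { 'do', 'else', 'then', := }; Decl is nullable, continue.
'while' is a terminal; add {'while'} and stop.

{ 'do', 'else', 'then', 'while', := }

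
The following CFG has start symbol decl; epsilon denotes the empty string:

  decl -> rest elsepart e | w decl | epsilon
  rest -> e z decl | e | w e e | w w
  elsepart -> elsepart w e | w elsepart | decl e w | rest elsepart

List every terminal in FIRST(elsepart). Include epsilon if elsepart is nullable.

{ e, w }

From elsepart -> elsepart w e: add FIRST(elsepart) = { e, w }.
elsepart -> w elsepart contributes {w}.
From elsepart -> decl e w: decl nullable, take FIRST(decl) ∪ {e} = { e, w }.
From elsepart -> rest elsepart: add FIRST(rest) = { e, w }.
Union: FIRST(elsepart) = { e, w }.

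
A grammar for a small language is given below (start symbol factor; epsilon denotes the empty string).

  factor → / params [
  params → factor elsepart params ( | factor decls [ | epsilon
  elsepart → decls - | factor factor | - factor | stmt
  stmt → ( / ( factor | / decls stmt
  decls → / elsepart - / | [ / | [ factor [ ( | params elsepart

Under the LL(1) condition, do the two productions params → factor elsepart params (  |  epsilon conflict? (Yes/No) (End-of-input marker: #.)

Yes

FIRST(factor elsepart params () = { / } and FIRST(epsilon) = { epsilon }.
The second alternative is nullable and FOLLOW(params) = { (, -, /, [ } shares / with FIRST of the first — conflict.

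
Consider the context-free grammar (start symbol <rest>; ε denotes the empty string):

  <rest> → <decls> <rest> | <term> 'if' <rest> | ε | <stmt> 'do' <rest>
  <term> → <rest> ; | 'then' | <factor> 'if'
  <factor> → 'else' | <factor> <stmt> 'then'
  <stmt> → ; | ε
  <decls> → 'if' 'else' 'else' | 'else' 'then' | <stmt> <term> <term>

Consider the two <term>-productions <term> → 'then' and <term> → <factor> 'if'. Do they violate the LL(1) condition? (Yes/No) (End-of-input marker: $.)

FIRST('then') = { 'then' } and FIRST(<factor> 'if') = { 'else' }.
The FIRST sets are disjoint and neither alternative is nullable — no conflict.

No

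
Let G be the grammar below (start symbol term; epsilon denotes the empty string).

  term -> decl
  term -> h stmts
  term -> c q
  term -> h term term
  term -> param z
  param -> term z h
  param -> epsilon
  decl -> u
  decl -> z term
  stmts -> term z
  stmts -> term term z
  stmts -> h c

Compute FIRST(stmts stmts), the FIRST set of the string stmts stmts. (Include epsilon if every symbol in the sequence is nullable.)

{ c, h, u, z }

Add FIRST(stmts) = { c, h, u, z }; stmts is not nullable, stop.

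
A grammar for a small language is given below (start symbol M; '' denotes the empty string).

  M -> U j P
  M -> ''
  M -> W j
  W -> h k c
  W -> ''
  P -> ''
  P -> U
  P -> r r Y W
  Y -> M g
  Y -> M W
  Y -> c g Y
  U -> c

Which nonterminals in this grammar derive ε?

{ M, P, W, Y }

Directly nullable (have an ''-production): M, W, P.
Y -> M W with every symbol nullable, so Y is nullable.
No other nonterminal has a production whose RHS symbols are all nullable.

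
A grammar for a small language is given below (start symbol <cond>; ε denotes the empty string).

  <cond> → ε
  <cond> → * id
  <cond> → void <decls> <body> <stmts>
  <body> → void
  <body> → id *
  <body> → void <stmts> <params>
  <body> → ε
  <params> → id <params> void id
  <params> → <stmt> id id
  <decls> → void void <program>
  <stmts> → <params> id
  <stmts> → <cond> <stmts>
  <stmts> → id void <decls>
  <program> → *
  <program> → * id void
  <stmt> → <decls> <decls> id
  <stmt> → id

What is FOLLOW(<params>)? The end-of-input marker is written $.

{ *, id, void }

In <body> → void <stmts> <params>: <params> is at the end, add FOLLOW(<body>) = { *, id, void }.
In <params> → id <params> void id: add FIRST(void id) = { void }.
In <stmts> → <params> id: add FIRST(id) = { id }.
Union: FOLLOW(<params>) = { *, id, void }.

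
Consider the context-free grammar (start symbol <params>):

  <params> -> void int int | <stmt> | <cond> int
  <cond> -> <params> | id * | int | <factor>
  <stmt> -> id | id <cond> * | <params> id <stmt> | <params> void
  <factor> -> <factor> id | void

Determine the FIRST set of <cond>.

{ id, int, void }

From <cond> -> <params>: add FIRST(<params>) = { id, int, void }.
<cond> -> id * contributes {id}.
<cond> -> int contributes {int}.
From <cond> -> <factor>: add FIRST(<factor>) = { void }.
Union: FIRST(<cond>) = { id, int, void }.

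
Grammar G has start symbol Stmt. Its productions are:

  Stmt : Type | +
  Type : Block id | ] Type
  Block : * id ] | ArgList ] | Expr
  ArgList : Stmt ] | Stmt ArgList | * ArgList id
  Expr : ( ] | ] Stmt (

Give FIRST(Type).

{ (, *, +, ] }

From Type : Block id: add FIRST(Block) = { (, *, +, ] }.
Type : ] Type contributes {]}.
Union: FIRST(Type) = { (, *, +, ] }.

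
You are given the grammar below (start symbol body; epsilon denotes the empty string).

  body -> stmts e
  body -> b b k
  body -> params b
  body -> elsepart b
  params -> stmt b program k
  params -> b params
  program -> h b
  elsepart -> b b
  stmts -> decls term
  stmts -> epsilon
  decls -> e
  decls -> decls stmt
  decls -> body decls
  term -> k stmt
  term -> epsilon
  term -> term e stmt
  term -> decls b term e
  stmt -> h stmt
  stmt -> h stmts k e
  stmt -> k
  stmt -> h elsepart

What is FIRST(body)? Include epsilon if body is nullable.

From body -> stmts e: stmts nullable, take FIRST(stmts) ∪ {e} = { b, e, h, k }.
body -> b b k contributes {b}.
From body -> params b: add FIRST(params) = { b, h, k }.
From body -> elsepart b: add FIRST(elsepart) = { b }.
Union: FIRST(body) = { b, e, h, k }.

{ b, e, h, k }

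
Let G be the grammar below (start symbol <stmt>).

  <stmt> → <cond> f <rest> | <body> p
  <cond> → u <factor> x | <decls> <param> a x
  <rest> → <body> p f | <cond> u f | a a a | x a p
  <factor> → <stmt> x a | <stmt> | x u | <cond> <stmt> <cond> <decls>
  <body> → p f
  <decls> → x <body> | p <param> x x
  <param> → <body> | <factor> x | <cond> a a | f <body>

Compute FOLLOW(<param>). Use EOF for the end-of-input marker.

In <cond> → <decls> <param> a x: add FIRST(a x) = { a }.
In <decls> → p <param> x x: add FIRST(x x) = { x }.
Union: FOLLOW(<param>) = { a, x }.

{ a, x }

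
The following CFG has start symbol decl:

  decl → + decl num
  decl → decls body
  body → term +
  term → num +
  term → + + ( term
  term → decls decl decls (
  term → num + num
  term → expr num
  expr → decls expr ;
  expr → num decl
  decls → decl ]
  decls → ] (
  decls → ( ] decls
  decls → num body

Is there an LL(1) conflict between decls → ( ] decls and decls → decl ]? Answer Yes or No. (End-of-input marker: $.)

FIRST(( ] decls) = { ( } and FIRST(decl ]) = { (, +, ], num }.
Both contain (, so the two alternatives are not disjoint — LL(1) conflict.

Yes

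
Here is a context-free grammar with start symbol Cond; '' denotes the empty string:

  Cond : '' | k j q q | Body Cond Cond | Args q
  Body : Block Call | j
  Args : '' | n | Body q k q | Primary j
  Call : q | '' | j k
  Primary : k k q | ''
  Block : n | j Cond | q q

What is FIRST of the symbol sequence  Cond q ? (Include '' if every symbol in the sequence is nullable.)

{ j, k, n, q }

Add FIRST(Cond)\{''} = { j, k, n, q }; Cond is nullable, continue.
q is a terminal; add {q} and stop.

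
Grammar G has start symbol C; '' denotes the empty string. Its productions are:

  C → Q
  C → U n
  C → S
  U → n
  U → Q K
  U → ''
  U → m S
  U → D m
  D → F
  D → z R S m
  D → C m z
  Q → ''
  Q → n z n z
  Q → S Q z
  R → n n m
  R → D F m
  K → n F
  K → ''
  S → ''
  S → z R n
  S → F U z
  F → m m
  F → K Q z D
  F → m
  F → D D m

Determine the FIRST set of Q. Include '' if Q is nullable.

{ m, n, z, '' }

Q → '' contributes ''.
Q → n z n z contributes {n}.
From Q → S Q z: S, Q nullable, take FIRST(S) ∪ FIRST(Q) ∪ {z} = { m, n, z }.
Union: FIRST(Q) = { m, n, z, '' }.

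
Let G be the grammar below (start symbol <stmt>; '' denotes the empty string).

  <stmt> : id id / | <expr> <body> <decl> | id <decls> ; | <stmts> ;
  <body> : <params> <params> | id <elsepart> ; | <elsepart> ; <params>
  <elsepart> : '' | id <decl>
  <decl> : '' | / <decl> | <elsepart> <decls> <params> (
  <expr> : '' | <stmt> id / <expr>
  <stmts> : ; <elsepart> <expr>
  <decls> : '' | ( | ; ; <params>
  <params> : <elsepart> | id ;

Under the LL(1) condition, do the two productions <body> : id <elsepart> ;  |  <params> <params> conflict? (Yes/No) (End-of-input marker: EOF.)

FIRST(id <elsepart> ;) = { id } and FIRST(<params> <params>) = { id, '' }.
Both contain id, so the two alternatives are not disjoint — LL(1) conflict.

Yes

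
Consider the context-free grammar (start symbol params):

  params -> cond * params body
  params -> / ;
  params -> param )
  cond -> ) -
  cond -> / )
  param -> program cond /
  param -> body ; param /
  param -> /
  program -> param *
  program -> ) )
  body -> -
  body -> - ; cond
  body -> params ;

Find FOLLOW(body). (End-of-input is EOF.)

In params -> cond * params body: body is at the end, add FOLLOW(params) = { EOF, ), -, /, ; }.
In param -> body ; param /: add FIRST(; param /) = { ; }.
Union: FOLLOW(body) = { EOF, ), -, /, ; }.

{ EOF, ), -, /, ; }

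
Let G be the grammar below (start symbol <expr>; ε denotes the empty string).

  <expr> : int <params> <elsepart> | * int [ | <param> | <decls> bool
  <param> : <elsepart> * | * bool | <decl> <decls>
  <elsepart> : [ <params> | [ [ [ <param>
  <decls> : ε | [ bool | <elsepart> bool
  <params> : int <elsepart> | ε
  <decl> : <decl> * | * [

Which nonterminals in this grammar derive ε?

{ <decls>, <params> }

Directly nullable (have an ε-production): <decls>, <params>.
No other nonterminal has a production whose RHS symbols are all nullable.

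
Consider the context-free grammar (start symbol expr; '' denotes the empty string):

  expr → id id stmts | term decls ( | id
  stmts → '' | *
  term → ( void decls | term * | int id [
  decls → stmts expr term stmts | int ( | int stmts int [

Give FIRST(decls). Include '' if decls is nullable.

{ (, *, id, int }

From decls → stmts expr term stmts: stmts nullable, take FIRST(stmts) ∪ FIRST(expr) = { (, *, id, int }.
decls → int ( contributes {int}.
decls → int stmts int [ contributes {int}.
Union: FIRST(decls) = { (, *, id, int }.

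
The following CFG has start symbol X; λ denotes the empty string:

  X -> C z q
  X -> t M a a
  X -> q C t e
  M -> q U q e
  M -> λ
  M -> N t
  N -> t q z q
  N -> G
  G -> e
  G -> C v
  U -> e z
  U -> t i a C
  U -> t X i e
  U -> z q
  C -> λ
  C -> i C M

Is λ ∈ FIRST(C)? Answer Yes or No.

Yes

C has an λ-production, so C ⇒ λ.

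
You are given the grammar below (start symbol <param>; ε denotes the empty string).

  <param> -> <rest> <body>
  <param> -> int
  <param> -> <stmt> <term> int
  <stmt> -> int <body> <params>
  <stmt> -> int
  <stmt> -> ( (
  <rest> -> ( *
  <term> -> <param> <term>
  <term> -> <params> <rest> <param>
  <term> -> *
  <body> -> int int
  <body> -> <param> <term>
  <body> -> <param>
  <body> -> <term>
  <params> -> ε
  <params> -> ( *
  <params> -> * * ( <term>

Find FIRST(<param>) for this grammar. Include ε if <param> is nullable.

{ (, int }

From <param> -> <rest> <body>: add FIRST(<rest>) = { ( }.
<param> -> int contributes {int}.
From <param> -> <stmt> <term> int: add FIRST(<stmt>) = { (, int }.
Union: FIRST(<param>) = { (, int }.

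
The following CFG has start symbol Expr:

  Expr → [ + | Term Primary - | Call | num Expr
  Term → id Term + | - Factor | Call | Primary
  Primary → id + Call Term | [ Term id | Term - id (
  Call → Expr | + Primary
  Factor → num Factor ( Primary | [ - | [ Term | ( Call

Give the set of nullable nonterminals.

{ } (none)

No nonterminal has an empty production or an RHS whose symbols are all nullable.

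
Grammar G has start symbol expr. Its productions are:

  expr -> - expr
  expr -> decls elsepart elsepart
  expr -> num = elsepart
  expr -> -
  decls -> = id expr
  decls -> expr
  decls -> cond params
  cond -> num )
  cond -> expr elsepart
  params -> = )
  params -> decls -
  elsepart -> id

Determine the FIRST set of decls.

decls -> = id expr contributes {=}.
From decls -> expr: add FIRST(expr) = { -, =, num }.
From decls -> cond params: add FIRST(cond) = { -, =, num }.
Union: FIRST(decls) = { -, =, num }.

{ -, =, num }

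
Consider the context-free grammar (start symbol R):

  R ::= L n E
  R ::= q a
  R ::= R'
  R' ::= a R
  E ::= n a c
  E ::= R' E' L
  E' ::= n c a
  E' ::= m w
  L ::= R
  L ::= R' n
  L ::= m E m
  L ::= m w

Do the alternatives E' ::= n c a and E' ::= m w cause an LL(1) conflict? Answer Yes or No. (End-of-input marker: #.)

FIRST(n c a) = { n } and FIRST(m w) = { m }.
The FIRST sets are disjoint and neither alternative is nullable — no conflict.

No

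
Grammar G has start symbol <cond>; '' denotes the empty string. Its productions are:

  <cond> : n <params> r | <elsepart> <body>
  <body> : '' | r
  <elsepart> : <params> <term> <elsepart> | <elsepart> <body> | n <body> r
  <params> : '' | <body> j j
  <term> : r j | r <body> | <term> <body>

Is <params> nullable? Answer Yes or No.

<params> has an ''-production, so <params> ⇒ ''.

Yes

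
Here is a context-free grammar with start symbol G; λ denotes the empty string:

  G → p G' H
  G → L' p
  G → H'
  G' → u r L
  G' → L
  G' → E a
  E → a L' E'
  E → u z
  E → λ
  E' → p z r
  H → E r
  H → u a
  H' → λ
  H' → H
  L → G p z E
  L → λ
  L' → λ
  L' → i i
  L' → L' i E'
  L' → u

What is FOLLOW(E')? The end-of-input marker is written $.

In E → a L' E': E' is at the end, add FOLLOW(E) = { a, r, u }.
In L' → L' i E': E' is at the end, add FOLLOW(L') = { i, p }.
Union: FOLLOW(E') = { a, i, p, r, u }.

{ a, i, p, r, u }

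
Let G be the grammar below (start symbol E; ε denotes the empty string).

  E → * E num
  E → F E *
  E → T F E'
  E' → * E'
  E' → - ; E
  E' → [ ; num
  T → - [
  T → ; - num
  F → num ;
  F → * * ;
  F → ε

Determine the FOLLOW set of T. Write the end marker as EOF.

{ *, -, [, num }

In E → T F E': add FIRST(F E') = { *, -, [, num }.
Union: FOLLOW(T) = { *, -, [, num }.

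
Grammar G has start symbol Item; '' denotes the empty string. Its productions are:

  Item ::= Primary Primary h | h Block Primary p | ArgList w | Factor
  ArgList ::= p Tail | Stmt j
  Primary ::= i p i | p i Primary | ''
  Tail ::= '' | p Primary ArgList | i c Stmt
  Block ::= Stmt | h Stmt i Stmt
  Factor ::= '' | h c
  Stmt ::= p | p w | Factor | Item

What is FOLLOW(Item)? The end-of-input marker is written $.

{ $, i, j, p, w }

Item is the start symbol, so $ ∈ FOLLOW(Item).
In Stmt ::= Item: Item is at the end, add FOLLOW(Stmt) = { i, j, p, w }.
Union: FOLLOW(Item) = { $, i, j, p, w }.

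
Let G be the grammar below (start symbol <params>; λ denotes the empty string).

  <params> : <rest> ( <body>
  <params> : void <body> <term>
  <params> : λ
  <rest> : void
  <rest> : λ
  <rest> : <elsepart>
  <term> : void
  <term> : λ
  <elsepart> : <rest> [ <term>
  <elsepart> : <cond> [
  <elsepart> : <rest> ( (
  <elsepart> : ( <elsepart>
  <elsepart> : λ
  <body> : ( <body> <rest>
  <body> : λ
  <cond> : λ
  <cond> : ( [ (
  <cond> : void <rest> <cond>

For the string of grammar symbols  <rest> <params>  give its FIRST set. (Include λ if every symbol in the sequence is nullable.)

Add FIRST(<rest>)\{λ} = { (, [, void }; <rest> is nullable, continue.
Add FIRST(<params>)\{λ} = { (, [, void }; <params> is nullable, continue.
Every symbol is nullable, so include λ.

{ (, [, void, λ }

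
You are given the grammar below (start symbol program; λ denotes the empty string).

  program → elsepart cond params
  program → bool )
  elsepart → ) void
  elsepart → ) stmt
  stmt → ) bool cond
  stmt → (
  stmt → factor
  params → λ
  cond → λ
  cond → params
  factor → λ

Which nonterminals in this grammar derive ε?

Directly nullable (have an λ-production): params, cond, factor.
stmt → factor with every symbol nullable, so stmt is nullable.
No other nonterminal has a production whose RHS symbols are all nullable.

{ cond, factor, params, stmt }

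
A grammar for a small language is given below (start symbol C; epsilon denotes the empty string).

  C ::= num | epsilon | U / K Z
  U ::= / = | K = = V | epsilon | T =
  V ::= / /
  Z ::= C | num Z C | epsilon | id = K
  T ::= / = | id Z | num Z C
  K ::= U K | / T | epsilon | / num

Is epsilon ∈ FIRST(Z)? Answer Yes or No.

Z has an epsilon-production, so Z ⇒ epsilon.

Yes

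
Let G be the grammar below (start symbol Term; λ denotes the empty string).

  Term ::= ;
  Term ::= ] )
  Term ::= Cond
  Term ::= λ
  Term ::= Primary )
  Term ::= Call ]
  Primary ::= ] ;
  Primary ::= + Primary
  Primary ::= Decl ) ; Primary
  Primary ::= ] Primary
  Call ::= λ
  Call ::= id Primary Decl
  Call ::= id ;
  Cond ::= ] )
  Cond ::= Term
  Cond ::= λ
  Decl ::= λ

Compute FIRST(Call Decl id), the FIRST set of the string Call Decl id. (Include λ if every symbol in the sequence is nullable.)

{ id }

Add FIRST(Call)\{λ} = { id }; Call is nullable, continue.
Add FIRST(Decl)\{λ} = {  }; Decl is nullable, continue.
id is a terminal; add {id} and stop.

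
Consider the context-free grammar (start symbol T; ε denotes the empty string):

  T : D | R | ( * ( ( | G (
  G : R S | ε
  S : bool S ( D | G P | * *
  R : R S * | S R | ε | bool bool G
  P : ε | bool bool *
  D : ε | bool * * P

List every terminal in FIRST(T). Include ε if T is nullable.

From T : D: add FIRST(D) = { bool, ε } (including ε since D is nullable).
From T : R: add FIRST(R) = { *, bool, ε } (including ε since R is nullable).
T : ( * ( ( contributes {(}.
From T : G (: G nullable, take FIRST(G) ∪ {(} = { (, *, bool }.
Union: FIRST(T) = { (, *, bool, ε }.

{ (, *, bool, ε }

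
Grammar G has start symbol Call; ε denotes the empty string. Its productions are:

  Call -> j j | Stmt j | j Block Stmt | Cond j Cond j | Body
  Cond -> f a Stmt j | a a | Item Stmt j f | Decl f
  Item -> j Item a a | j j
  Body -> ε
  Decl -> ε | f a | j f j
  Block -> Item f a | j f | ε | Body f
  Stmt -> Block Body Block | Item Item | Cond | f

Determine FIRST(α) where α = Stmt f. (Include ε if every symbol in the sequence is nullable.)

{ a, f, j }

Add FIRST(Stmt)\{ε} = { a, f, j }; Stmt is nullable, continue.
f is a terminal; add {f} and stop.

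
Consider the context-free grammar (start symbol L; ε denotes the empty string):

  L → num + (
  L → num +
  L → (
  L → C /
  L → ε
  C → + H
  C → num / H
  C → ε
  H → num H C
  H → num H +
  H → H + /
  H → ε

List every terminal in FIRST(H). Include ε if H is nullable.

H → num H C contributes {num}.
H → num H + contributes {num}.
From H → H + /: H nullable, take FIRST(H) ∪ {+} = { +, num }.
H → ε contributes ε.
Union: FIRST(H) = { +, num, ε }.

{ +, num, ε }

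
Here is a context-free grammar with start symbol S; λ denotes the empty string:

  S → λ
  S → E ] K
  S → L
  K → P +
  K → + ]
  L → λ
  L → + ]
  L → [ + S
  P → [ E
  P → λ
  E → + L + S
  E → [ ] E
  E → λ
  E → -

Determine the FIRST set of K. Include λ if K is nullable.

{ +, [ }

From K → P +: P nullable, take FIRST(P) ∪ {+} = { +, [ }.
K → + ] contributes {+}.
Union: FIRST(K) = { +, [ }.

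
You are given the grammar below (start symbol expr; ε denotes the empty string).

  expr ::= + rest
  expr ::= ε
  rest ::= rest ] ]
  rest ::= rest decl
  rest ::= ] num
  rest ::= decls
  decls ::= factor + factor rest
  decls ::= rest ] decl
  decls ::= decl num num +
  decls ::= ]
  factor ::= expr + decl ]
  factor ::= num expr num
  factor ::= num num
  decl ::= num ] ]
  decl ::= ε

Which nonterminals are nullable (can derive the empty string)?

Directly nullable (have an ε-production): expr, decl.
No other nonterminal has a production whose RHS symbols are all nullable.

{ decl, expr }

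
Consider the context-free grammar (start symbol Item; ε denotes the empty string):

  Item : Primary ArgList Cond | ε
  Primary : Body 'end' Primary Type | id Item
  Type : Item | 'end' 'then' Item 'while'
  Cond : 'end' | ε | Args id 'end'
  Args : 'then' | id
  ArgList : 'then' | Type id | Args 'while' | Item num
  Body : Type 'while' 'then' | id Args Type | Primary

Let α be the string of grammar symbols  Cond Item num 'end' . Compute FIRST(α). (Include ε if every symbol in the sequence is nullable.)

{ 'end', 'then', 'while', id, num }

Add FIRST(Cond)\{ε} = { 'end', 'then', id }; Cond is nullable, continue.
Add FIRST(Item)\{ε} = { 'end', 'while', id }; Item is nullable, continue.
num is a terminal; add {num} and stop.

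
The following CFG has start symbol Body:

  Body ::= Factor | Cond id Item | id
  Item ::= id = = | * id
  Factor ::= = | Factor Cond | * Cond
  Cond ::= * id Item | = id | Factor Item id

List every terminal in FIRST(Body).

{ *, =, id }

From Body ::= Factor: add FIRST(Factor) = { *, = }.
From Body ::= Cond id Item: add FIRST(Cond) = { *, = }.
Body ::= id contributes {id}.
Union: FIRST(Body) = { *, =, id }.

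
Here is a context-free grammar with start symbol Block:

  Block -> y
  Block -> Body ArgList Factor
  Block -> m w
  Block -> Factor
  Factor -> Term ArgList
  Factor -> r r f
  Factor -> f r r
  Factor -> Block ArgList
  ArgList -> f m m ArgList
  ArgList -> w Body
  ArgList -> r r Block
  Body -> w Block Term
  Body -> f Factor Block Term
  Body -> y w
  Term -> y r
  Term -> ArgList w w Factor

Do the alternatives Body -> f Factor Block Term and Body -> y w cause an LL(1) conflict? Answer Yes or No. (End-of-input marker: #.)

No

FIRST(f Factor Block Term) = { f } and FIRST(y w) = { y }.
The FIRST sets are disjoint and neither alternative is nullable — no conflict.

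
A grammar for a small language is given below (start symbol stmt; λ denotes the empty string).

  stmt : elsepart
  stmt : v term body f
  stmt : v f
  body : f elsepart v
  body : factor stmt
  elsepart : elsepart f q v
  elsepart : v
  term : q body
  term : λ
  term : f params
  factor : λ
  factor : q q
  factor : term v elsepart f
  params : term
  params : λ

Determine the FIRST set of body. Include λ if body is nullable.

body : f elsepart v contributes {f}.
From body : factor stmt: factor nullable, take FIRST(factor) ∪ FIRST(stmt) = { f, q, v }.
Union: FIRST(body) = { f, q, v }.

{ f, q, v }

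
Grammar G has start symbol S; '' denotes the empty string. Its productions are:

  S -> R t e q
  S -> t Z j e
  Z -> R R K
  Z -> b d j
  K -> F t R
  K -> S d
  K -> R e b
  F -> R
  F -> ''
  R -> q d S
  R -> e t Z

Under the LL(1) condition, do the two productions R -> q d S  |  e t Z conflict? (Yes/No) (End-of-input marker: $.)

No

FIRST(q d S) = { q } and FIRST(e t Z) = { e }.
The FIRST sets are disjoint and neither alternative is nullable — no conflict.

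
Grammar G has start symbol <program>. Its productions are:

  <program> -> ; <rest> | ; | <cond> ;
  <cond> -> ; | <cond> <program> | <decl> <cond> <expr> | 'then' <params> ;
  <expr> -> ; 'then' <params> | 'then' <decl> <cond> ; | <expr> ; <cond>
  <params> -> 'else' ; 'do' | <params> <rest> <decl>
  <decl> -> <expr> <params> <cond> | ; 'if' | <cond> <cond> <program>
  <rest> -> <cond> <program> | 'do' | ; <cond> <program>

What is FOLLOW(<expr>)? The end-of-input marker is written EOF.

In <cond> -> <decl> <cond> <expr>: <expr> is at the end, add FOLLOW(<cond>) = { 'do', 'else', 'then', ; }.
In <expr> -> <expr> ; <cond>: add FIRST(; <cond>) = { ; }.
In <decl> -> <expr> <params> <cond>: add FIRST(<params> <cond>) = { 'else' }.
Union: FOLLOW(<expr>) = { 'do', 'else', 'then', ; }.

{ 'do', 'else', 'then', ; }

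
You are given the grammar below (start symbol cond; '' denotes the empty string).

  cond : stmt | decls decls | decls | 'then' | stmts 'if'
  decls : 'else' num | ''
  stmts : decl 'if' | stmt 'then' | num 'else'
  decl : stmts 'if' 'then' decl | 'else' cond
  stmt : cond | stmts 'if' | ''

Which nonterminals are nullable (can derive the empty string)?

Directly nullable (have an ''-production): decls, stmt.
cond : stmt with every symbol nullable, so cond is nullable.
No other nonterminal has a production whose RHS symbols are all nullable.

{ cond, decls, stmt }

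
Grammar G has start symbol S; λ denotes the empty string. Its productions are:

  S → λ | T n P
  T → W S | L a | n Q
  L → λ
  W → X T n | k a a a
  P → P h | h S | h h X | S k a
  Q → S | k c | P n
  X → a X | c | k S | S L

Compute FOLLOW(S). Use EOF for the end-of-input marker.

{ EOF, a, c, h, k, n }

S is the start symbol, so EOF ∈ FOLLOW(S).
In T → W S: S is at the end, add FOLLOW(T) = { n }.
In P → h S: S is at the end, add FOLLOW(P) = { EOF, a, c, h, k, n }.
In P → S k a: add FIRST(k a) = { k }.
In Q → S: S is at the end, add FOLLOW(Q) = { n }.
In X → k S: S is at the end, add FOLLOW(X) = { EOF, a, c, h, k, n }.
In X → S L: add FIRST(L)\{λ} = {  }.
  Since L is nullable, also add FOLLOW(X) = { EOF, a, c, h, k, n }.
Union: FOLLOW(S) = { EOF, a, c, h, k, n }.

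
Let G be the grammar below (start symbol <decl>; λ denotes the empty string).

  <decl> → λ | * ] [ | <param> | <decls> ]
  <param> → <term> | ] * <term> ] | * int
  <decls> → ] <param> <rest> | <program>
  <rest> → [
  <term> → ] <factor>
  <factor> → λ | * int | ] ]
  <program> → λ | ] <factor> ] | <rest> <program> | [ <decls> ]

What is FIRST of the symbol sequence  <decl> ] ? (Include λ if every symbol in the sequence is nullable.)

{ *, [, ] }

Add FIRST(<decl>)\{λ} = { *, [, ] }; <decl> is nullable, continue.
] is a terminal; add {]} and stop.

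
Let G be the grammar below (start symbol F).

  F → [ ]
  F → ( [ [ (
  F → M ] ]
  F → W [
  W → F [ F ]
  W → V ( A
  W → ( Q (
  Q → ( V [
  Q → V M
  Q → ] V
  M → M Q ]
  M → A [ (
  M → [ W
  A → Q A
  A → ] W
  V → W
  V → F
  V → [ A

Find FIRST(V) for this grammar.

{ (, [, ] }

From V → W: add FIRST(W) = { (, [, ] }.
From V → F: add FIRST(F) = { (, [, ] }.
V → [ A contributes {[}.
Union: FIRST(V) = { (, [, ] }.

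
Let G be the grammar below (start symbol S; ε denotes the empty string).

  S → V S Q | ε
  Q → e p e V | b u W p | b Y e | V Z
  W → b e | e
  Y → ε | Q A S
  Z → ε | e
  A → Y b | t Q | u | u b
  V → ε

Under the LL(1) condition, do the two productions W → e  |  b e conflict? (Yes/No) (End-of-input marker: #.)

No

FIRST(e) = { e } and FIRST(b e) = { b }.
The FIRST sets are disjoint and neither alternative is nullable — no conflict.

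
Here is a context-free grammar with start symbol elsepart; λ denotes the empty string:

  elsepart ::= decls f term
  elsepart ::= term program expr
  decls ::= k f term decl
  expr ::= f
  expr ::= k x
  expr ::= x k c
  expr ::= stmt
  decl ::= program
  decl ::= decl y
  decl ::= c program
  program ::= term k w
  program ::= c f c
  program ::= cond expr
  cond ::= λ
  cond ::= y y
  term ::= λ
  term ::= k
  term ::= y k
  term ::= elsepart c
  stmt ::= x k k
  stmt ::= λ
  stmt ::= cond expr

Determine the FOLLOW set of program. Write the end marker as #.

{ #, c, f, k, x, y }

In elsepart ::= term program expr: add FIRST(expr)\{λ} = { f, k, x, y }.
  Since expr is nullable, also add FOLLOW(elsepart) = { #, c }.
In decl ::= program: program is at the end, add FOLLOW(decl) = { f, y }.
In decl ::= c program: program is at the end, add FOLLOW(decl) = { f, y }.
Union: FOLLOW(program) = { #, c, f, k, x, y }.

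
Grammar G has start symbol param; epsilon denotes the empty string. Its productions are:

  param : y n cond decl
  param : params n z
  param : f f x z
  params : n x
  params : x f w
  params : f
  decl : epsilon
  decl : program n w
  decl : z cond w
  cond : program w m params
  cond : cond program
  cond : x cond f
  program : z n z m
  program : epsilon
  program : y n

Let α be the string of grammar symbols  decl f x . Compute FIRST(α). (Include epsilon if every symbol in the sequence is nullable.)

Add FIRST(decl)\{epsilon} = { n, y, z }; decl is nullable, continue.
f is a terminal; add {f} and stop.

{ f, n, y, z }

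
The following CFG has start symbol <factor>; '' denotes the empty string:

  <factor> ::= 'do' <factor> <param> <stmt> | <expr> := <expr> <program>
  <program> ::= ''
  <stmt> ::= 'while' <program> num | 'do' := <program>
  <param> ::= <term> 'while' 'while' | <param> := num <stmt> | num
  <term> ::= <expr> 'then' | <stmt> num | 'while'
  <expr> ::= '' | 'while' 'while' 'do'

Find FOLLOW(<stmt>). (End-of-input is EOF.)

{ EOF, 'do', 'then', 'while', :=, num }

In <factor> ::= 'do' <factor> <param> <stmt>: <stmt> is at the end, add FOLLOW(<factor>) = { EOF, 'do', 'then', 'while', num }.
In <param> ::= <param> := num <stmt>: <stmt> is at the end, add FOLLOW(<param>) = { 'do', 'while', := }.
In <term> ::= <stmt> num: add FIRST(num) = { num }.
Union: FOLLOW(<stmt>) = { EOF, 'do', 'then', 'while', :=, num }.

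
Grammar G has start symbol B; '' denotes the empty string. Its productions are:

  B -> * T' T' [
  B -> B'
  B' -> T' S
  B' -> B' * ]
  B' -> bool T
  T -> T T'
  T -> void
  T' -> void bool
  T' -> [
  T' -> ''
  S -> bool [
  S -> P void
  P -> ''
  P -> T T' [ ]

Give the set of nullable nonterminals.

{ P, T' }

Directly nullable (have an ''-production): T', P.
No other nonterminal has a production whose RHS symbols are all nullable.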